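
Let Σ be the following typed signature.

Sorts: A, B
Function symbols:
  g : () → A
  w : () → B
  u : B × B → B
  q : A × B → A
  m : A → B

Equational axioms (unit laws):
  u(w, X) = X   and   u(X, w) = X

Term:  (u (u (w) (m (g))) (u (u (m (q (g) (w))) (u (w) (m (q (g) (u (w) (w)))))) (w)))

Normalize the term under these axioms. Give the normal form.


normal form = (u (m (g)) (u (m (q (g) (w))) (m (q (g) (w)))))

1. (u (u (w) (m (g))) (u (u (m (q (g) (w))) (u (w) (m (q (g) (u (w) (w)))))) (w)))  →  (u (m (g)) (u (u (m (q (g) (w))) (u (w) (m (q (g) (u (w) (w)))))) (w)))
2. (u (m (g)) (u (u (m (q (g) (w))) (u (w) (m (q (g) (u (w) (w)))))) (w)))  →  (u (m (g)) (u (m (q (g) (w))) (u (w) (m (q (g) (u (w) (w)))))))
3. (u (m (g)) (u (m (q (g) (w))) (u (w) (m (q (g) (u (w) (w)))))))  →  (u (m (g)) (u (m (q (g) (w))) (m (q (g) (u (w) (w))))))
4. (u (m (g)) (u (m (q (g) (w))) (m (q (g) (u (w) (w))))))  →  (u (m (g)) (u (m (q (g) (w))) (m (q (g) (w)))))


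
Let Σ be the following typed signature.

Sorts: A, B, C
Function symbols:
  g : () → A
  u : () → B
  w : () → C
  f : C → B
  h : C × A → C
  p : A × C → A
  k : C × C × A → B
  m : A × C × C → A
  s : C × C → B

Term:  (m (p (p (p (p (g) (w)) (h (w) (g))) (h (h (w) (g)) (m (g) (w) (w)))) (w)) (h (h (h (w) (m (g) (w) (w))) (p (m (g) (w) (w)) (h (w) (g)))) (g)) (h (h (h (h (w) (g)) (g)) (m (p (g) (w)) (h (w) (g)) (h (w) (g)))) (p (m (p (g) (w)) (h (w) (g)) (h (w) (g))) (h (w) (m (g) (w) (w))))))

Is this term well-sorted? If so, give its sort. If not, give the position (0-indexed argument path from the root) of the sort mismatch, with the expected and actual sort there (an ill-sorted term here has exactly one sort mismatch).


well-sorted; sort = A

          (g) : A
          (w) : C
        (p (g) (w)) : A
          (w) : C
          (g) : A
        (h (w) (g)) : C
      (p (p (g) (w)) (h (w) (g))) : A
          (w) : C
          (g) : A
        (h (w) (g)) : C
          (g) : A
          (w) : C
          (w) : C
        (m (g) (w) (w)) : A
      (h (h (w) (g)) (m (g) (w) (w))) : C
    (p (p (p (g) (w)) (h (w) (g))) (h (h (w) (g)) (m (g) (w) (w)))) : A
    (w) : C
  (p (p (p (p (g) (w)) (h (w) (g))) (h (h (w) (g)) (m (g) (w) (w)))) (w)) : A
        (w) : C
          (g) : A
          (w) : C
          (w) : C
        (m (g) (w) (w)) : A
      (h (w) (m (g) (w) (w))) : C
          (g) : A
          (w) : C
          (w) : C
        (m (g) (w) (w)) : A
          (w) : C
          (g) : A
        (h (w) (g)) : C
      (p (m (g) (w) (w)) (h (w) (g))) : A
    (h (h (w) (m (g) (w) (w))) (p (m (g) (w) (w)) (h (w) (g)))) : C
    (g) : A
  (h (h (h (w) (m (g) (w) (w))) (p (m (g) (w) (w)) (h (w) (g)))) (g)) : C
          (w) : C
          (g) : A
        (h (w) (g)) : C
        (g) : A
      (h (h (w) (g)) (g)) : C
          (g) : A
          (w) : C
        (p (g) (w)) : A
          (w) : C
          (g) : A
        (h (w) (g)) : C
          (w) : C
          (g) : A
        (h (w) (g)) : C
      (m (p (g) (w)) (h (w) (g)) (h (w) (g))) : A
    (h (h (h (w) (g)) (g)) (m (p (g) (w)) (h (w) (g)) (h (w) (g)))) : C
          (g) : A
          (w) : C
        (p (g) (w)) : A
          (w) : C
          (g) : A
        (h (w) (g)) : C
          (w) : C
          (g) : A
        (h (w) (g)) : C
      (m (p (g) (w)) (h (w) (g)) (h (w) (g))) : A
        (w) : C
          (g) : A
          (w) : C
          (w) : C
        (m (g) (w) (w)) : A
      (h (w) (m (g) (w) (w))) : C
    (p (m (p (g) (w)) (h (w) (g)) (h (w) (g))) (h (w) (m (g) (w) (w)))) : A
  (h (h (h (h (w) (g)) (g)) (m (p (g) (w)) (h (w) (g)) (h (w) (g)))) (p (m (p (g) (w)) (h (w) (g)) (h (w) (g))) (h (w) (m (g) (w) (w))))) : C
(m (p (p (p (p (g) (w)) (h (w) (g))) (h (h (w) (g)) (m (g) (w) (w)))) (w)) (h (h (h (w) (m (g) (w) (w))) (p (m (g) (w) (w)) (h (w) (g)))) (g)) (h (h (h (h (w) (g)) (g)) (m (p (g) (w)) (h (w) (g)) (h (w) (g)))) (p (m (p (g) (w)) (h (w) (g)) (h (w) (g))) (h (w) (m (g) (w) (w)))))) : A


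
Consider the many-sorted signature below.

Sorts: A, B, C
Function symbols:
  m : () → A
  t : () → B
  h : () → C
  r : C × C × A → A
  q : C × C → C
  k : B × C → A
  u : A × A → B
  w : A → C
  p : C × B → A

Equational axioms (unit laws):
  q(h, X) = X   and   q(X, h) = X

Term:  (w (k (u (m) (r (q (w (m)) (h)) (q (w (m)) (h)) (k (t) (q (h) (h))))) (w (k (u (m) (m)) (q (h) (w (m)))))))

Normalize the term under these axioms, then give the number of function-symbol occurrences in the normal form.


1. (w (k (u (m) (r (q (w (m)) (h)) (q (w (m)) (h)) (k (t) (q (h) (h))))) (w (k (u (m) (m)) (q (h) (w (m)))))))  →  (w (k (u (m) (r (w (m)) (q (w (m)) (h)) (k (t) (q (h) (h))))) (w (k (u (m) (m)) (q (h) (w (m)))))))
2. (w (k (u (m) (r (w (m)) (q (w (m)) (h)) (k (t) (q (h) (h))))) (w (k (u (m) (m)) (q (h) (w (m)))))))  →  (w (k (u (m) (r (w (m)) (w (m)) (k (t) (q (h) (h))))) (w (k (u (m) (m)) (q (h) (w (m)))))))
3. (w (k (u (m) (r (w (m)) (w (m)) (k (t) (q (h) (h))))) (w (k (u (m) (m)) (q (h) (w (m)))))))  →  (w (k (u (m) (r (w (m)) (w (m)) (k (t) (h)))) (w (k (u (m) (m)) (q (h) (w (m)))))))
4. (w (k (u (m) (r (w (m)) (w (m)) (k (t) (h)))) (w (k (u (m) (m)) (q (h) (w (m)))))))  →  (w (k (u (m) (r (w (m)) (w (m)) (k (t) (h)))) (w (k (u (m) (m)) (w (m))))))
normal form: (w (k (u (m) (r (w (m)) (w (m)) (k (t) (h)))) (w (k (u (m) (m)) (w (m))))))

size = 19


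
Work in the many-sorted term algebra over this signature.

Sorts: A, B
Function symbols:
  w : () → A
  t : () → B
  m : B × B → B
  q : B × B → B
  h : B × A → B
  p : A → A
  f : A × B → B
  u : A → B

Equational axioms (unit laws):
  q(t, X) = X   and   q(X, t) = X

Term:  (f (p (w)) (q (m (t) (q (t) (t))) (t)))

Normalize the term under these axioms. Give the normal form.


1. (f (p (w)) (q (m (t) (q (t) (t))) (t)))  →  (f (p (w)) (m (t) (q (t) (t))))
2. (f (p (w)) (m (t) (q (t) (t))))  →  (f (p (w)) (m (t) (t)))

normal form = (f (p (w)) (m (t) (t)))


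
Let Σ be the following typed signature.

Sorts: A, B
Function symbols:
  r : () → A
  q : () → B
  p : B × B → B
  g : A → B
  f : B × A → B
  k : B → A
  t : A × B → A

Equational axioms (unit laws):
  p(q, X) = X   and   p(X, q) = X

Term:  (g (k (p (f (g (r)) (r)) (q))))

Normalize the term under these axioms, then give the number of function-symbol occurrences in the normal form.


size = 6

1. (g (k (p (f (g (r)) (r)) (q))))  →  (g (k (f (g (r)) (r))))
normal form: (g (k (f (g (r)) (r))))


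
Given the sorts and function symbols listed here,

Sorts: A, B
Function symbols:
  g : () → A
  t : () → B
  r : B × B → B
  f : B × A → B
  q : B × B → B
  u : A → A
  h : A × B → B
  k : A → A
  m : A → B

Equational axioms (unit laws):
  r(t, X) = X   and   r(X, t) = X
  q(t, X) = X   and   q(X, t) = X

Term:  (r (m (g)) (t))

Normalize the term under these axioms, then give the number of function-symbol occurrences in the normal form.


size = 2

1. (r (m (g)) (t))  →  (m (g))
normal form: (m (g))


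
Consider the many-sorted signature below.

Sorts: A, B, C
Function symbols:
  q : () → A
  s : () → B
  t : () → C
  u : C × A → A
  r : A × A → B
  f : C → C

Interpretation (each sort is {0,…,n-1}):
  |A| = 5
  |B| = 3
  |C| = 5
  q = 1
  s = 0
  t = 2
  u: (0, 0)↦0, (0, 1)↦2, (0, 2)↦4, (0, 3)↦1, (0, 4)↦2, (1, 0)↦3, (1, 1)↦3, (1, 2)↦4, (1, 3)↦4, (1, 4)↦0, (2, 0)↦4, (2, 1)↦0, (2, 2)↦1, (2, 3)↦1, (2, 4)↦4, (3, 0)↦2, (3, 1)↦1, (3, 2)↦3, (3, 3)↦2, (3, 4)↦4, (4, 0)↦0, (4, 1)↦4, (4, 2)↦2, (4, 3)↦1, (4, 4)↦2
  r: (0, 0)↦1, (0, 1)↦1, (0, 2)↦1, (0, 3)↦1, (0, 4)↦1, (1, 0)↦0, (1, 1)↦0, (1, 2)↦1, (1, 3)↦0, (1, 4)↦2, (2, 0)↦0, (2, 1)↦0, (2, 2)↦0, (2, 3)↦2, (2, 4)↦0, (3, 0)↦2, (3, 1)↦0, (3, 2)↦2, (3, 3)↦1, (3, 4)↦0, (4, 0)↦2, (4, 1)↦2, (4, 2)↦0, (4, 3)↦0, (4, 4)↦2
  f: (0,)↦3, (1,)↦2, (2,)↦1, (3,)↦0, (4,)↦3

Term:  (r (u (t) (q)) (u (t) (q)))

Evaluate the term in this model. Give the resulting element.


value = 1

  t = 2
  q = 1
  (u (t) (q)) = u(2, 1) = 0
  t = 2
  q = 1
  (u (t) (q)) = u(2, 1) = 0
  (r (u (t) (q)) (u (t) (q))) = r(0, 0) = 1


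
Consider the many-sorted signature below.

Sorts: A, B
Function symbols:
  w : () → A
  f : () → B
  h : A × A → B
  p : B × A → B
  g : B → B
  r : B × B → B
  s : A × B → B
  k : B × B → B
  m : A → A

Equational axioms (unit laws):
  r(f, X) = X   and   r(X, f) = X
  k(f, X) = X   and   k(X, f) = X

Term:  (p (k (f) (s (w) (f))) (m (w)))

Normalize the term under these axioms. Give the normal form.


1. (p (k (f) (s (w) (f))) (m (w)))  →  (p (s (w) (f)) (m (w)))

normal form = (p (s (w) (f)) (m (w)))


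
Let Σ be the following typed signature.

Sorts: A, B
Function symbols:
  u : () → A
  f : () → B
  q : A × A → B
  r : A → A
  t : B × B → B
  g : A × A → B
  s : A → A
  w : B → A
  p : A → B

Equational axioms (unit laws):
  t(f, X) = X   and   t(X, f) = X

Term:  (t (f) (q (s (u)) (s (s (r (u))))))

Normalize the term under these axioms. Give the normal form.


normal form = (q (s (u)) (s (s (r (u)))))

1. (t (f) (q (s (u)) (s (s (r (u))))))  →  (q (s (u)) (s (s (r (u)))))


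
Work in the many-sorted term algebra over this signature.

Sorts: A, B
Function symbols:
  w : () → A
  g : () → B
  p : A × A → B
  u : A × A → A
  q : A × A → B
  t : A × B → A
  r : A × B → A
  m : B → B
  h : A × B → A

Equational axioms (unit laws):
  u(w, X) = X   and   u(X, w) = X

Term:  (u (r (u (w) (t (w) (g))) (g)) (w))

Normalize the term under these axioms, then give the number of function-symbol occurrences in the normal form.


1. (u (r (u (w) (t (w) (g))) (g)) (w))  →  (r (u (w) (t (w) (g))) (g))
2. (r (u (w) (t (w) (g))) (g))  →  (r (t (w) (g)) (g))
normal form: (r (t (w) (g)) (g))

size = 5


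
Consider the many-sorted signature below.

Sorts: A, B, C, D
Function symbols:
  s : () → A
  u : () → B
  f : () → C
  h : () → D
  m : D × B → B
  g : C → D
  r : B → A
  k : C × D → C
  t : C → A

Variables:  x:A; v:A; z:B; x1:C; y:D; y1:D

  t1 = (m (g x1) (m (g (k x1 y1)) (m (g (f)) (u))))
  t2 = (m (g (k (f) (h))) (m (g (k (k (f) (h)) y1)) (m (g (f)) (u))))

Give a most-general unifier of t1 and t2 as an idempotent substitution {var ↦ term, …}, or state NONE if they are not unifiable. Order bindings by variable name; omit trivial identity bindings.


{x1 ↦ (k (f) (h))}


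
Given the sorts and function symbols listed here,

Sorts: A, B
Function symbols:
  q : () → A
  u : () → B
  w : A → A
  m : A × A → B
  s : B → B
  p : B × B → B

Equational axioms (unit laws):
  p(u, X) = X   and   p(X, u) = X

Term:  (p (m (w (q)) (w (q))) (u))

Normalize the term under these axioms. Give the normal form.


normal form = (m (w (q)) (w (q)))

1. (p (m (w (q)) (w (q))) (u))  →  (m (w (q)) (w (q)))


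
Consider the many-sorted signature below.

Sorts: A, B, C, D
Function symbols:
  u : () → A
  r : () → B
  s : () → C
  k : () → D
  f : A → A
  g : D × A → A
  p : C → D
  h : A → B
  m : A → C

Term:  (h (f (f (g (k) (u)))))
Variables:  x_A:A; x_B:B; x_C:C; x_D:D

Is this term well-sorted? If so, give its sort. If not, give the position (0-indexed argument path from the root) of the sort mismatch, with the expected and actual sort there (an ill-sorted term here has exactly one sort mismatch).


well-sorted; sort = B

        (k) : D
        (u) : A
      (g (k) (u)) : A
    (f (g (k) (u))) : A
  (f (f (g (k) (u)))) : A
(h (f (f (g (k) (u))))) : B


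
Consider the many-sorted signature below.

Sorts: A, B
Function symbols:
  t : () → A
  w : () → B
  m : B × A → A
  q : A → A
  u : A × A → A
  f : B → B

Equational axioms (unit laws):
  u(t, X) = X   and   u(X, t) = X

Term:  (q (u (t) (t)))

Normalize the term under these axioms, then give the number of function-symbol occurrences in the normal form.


size = 2

1. (q (u (t) (t)))  →  (q (t))
normal form: (q (t))


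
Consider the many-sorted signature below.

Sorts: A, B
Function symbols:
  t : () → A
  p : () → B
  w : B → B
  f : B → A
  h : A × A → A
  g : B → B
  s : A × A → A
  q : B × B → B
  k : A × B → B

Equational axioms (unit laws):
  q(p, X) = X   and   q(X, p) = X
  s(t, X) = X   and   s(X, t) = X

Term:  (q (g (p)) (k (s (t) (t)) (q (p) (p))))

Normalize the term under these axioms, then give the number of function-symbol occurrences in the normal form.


1. (q (g (p)) (k (s (t) (t)) (q (p) (p))))  →  (q (g (p)) (k (t) (q (p) (p))))
2. (q (g (p)) (k (t) (q (p) (p))))  →  (q (g (p)) (k (t) (p)))
normal form: (q (g (p)) (k (t) (p)))

size = 6


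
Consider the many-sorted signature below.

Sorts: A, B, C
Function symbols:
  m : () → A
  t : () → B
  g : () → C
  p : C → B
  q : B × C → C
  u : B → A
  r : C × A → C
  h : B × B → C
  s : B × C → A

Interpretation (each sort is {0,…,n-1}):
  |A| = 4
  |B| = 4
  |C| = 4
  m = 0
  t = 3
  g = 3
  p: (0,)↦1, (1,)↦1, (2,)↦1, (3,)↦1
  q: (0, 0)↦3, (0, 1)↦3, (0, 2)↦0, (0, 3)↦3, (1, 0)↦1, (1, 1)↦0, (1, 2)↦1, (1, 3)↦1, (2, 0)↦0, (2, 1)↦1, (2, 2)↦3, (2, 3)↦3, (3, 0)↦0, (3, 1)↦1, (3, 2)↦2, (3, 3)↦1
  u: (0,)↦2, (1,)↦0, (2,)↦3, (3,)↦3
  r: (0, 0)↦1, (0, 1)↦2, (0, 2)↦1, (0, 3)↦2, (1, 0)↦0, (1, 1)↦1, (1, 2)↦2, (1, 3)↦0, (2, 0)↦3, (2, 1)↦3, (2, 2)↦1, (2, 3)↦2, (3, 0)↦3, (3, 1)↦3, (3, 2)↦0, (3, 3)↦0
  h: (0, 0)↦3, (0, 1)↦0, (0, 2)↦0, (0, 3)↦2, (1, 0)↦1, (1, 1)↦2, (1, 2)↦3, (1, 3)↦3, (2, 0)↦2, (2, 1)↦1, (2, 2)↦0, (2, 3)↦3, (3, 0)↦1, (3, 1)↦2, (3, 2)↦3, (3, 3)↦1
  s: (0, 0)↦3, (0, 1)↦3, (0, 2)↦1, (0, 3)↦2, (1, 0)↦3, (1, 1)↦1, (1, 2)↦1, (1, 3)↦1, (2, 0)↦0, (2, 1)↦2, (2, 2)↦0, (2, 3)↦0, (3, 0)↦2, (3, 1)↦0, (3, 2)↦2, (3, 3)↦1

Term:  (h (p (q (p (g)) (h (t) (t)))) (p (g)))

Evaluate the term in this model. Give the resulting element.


  g = 3
  (p (g)) = p(3,) = 1
  t = 3
  t = 3
  (h (t) (t)) = h(3, 3) = 1
  (q (p (g)) (h (t) (t))) = q(1, 1) = 0
  (p (q (p (g)) (h (t) (t)))) = p(0,) = 1
  g = 3
  (p (g)) = p(3,) = 1
  (h (p (q (p (g)) (h (t) (t)))) (p (g))) = h(1, 1) = 2

value = 2


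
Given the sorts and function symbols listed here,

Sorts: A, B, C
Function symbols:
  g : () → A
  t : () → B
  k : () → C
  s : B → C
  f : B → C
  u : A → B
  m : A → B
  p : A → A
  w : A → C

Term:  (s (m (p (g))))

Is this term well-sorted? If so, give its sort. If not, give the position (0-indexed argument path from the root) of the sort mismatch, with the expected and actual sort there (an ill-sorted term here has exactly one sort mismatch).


      (g) : A
    (p (g)) : A
  (m (p (g))) : B
(s (m (p (g)))) : C

well-sorted; sort = C


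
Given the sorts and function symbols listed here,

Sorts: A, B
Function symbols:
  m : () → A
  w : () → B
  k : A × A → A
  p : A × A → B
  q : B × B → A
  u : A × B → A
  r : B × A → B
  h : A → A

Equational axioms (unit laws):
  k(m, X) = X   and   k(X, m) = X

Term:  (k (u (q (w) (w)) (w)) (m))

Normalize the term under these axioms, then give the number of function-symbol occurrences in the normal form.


1. (k (u (q (w) (w)) (w)) (m))  →  (u (q (w) (w)) (w))
normal form: (u (q (w) (w)) (w))

size = 5


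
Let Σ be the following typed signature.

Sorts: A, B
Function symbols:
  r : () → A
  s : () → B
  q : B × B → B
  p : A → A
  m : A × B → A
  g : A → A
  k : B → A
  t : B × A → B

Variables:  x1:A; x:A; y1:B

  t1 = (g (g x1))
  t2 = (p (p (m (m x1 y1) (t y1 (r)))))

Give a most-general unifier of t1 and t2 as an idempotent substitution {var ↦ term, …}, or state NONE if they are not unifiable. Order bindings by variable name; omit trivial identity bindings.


NONE (not unifiable)

head clash or occurs-check failure — not unifiable


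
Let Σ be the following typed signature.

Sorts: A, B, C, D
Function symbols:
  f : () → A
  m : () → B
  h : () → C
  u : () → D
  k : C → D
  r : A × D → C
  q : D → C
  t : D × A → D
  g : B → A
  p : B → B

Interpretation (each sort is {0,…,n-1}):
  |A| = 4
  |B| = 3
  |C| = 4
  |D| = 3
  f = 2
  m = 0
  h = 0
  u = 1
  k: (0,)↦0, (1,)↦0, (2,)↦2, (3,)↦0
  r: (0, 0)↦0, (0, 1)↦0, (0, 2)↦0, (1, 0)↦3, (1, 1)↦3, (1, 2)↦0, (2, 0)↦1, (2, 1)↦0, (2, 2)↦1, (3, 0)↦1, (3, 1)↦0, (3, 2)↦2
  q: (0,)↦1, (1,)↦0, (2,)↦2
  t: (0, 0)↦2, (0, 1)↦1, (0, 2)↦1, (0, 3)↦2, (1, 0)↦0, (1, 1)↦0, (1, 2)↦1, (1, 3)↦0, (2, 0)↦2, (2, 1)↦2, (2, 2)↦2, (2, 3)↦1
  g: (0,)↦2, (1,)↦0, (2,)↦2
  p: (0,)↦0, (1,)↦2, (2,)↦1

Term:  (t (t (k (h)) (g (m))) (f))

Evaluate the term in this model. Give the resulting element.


value = 1

  h = 0
  (k (h)) = k(0,) = 0
  m = 0
  (g (m)) = g(0,) = 2
  (t (k (h)) (g (m))) = t(0, 2) = 1
  f = 2
  (t (t (k (h)) (g (m))) (f)) = t(1, 2) = 1


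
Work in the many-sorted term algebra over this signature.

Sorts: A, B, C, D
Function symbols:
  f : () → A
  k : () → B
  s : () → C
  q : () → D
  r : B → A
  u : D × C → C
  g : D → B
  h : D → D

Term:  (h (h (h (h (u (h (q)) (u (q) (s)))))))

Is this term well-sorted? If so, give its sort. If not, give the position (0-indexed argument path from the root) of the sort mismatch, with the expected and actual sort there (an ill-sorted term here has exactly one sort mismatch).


            (q) : D
          (h (q)) : D
            (q) : D
            (s) : C
          (u (q) (s)) : C
        (u (h (q)) (u (q) (s))) : C
      (h (u (h (q)) (u (q) (s)))) : ✗ arg 0 at [0, 0, 0, 0] has sort C, expected D

ill-sorted at position [0, 0, 0, 0]: expected D, got C


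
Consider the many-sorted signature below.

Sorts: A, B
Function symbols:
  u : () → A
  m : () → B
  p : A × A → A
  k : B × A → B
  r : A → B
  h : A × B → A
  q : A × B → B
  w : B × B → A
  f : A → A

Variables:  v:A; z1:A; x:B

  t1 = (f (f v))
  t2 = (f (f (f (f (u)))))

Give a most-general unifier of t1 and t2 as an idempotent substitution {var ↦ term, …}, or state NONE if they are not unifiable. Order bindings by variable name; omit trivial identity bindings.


{v ↦ (f (f (u)))}


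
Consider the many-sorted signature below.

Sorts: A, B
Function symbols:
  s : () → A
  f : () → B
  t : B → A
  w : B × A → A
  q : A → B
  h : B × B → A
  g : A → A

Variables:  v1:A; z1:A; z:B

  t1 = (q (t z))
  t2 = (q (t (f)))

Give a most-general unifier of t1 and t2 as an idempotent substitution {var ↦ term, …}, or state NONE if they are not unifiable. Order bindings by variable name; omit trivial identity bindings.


{z ↦ (f)}


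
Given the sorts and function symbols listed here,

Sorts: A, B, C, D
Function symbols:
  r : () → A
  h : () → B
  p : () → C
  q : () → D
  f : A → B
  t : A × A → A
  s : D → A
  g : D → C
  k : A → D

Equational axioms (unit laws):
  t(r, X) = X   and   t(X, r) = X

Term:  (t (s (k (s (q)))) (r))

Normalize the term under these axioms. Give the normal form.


normal form = (s (k (s (q))))

1. (t (s (k (s (q)))) (r))  →  (s (k (s (q))))


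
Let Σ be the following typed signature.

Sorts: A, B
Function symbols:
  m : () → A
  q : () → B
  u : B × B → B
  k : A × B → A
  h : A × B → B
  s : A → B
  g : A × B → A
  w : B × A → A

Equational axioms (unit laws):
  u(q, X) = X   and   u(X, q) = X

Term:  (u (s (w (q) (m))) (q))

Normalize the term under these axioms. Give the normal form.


1. (u (s (w (q) (m))) (q))  →  (s (w (q) (m)))

normal form = (s (w (q) (m)))


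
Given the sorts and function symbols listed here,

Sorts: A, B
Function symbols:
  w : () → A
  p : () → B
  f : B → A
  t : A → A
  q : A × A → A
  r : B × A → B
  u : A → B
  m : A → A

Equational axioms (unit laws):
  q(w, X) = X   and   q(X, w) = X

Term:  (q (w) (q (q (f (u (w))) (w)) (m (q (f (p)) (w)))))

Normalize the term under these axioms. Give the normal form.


normal form = (q (f (u (w))) (m (f (p))))

1. (q (w) (q (q (f (u (w))) (w)) (m (q (f (p)) (w)))))  →  (q (q (f (u (w))) (w)) (m (q (f (p)) (w))))
2. (q (q (f (u (w))) (w)) (m (q (f (p)) (w))))  →  (q (f (u (w))) (m (q (f (p)) (w))))
3. (q (f (u (w))) (m (q (f (p)) (w))))  →  (q (f (u (w))) (m (f (p))))


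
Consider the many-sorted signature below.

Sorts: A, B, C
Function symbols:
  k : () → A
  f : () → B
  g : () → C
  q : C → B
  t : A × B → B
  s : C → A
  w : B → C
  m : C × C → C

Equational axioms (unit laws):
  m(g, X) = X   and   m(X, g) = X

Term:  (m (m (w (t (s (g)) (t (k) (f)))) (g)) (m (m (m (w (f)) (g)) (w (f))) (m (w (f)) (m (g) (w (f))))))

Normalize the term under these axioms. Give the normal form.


1. (m (m (w (t (s (g)) (t (k) (f)))) (g)) (m (m (m (w (f)) (g)) (w (f))) (m (w (f)) (m (g) (w (f))))))  →  (m (w (t (s (g)) (t (k) (f)))) (m (m (m (w (f)) (g)) (w (f))) (m (w (f)) (m (g) (w (f))))))
2. (m (w (t (s (g)) (t (k) (f)))) (m (m (m (w (f)) (g)) (w (f))) (m (w (f)) (m (g) (w (f))))))  →  (m (w (t (s (g)) (t (k) (f)))) (m (m (w (f)) (w (f))) (m (w (f)) (m (g) (w (f))))))
3. (m (w (t (s (g)) (t (k) (f)))) (m (m (w (f)) (w (f))) (m (w (f)) (m (g) (w (f))))))  →  (m (w (t (s (g)) (t (k) (f)))) (m (m (w (f)) (w (f))) (m (w (f)) (w (f)))))

normal form = (m (w (t (s (g)) (t (k) (f)))) (m (m (w (f)) (w (f))) (m (w (f)) (w (f)))))


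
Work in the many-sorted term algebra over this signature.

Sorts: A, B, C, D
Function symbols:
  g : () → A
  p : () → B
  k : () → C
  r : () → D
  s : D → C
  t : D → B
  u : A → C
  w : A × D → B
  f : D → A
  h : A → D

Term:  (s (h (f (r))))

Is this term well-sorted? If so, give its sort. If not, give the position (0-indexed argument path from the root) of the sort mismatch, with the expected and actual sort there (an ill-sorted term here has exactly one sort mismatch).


well-sorted; sort = C

      (r) : D
    (f (r)) : A
  (h (f (r))) : D
(s (h (f (r)))) : C


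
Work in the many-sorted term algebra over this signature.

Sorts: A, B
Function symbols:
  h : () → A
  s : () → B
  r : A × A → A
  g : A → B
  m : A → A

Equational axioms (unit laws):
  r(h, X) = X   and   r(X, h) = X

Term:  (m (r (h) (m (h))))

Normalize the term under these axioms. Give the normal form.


1. (m (r (h) (m (h))))  →  (m (m (h)))

normal form = (m (m (h)))


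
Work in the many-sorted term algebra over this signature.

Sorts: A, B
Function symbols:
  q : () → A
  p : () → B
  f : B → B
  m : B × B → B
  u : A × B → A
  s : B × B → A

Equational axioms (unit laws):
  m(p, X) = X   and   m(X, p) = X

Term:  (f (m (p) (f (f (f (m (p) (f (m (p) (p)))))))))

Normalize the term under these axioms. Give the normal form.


1. (f (m (p) (f (f (f (m (p) (f (m (p) (p)))))))))  →  (f (f (f (f (m (p) (f (m (p) (p))))))))
2. (f (f (f (f (m (p) (f (m (p) (p))))))))  →  (f (f (f (f (f (m (p) (p)))))))
3. (f (f (f (f (f (m (p) (p)))))))  →  (f (f (f (f (f (p))))))

normal form = (f (f (f (f (f (p))))))


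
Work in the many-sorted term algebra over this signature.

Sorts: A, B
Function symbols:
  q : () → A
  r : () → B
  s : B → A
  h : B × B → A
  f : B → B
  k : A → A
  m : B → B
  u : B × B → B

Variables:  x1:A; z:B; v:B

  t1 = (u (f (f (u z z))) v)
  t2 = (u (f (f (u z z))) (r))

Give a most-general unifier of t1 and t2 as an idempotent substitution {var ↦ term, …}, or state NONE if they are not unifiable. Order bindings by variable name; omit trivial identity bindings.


{v ↦ (r)}


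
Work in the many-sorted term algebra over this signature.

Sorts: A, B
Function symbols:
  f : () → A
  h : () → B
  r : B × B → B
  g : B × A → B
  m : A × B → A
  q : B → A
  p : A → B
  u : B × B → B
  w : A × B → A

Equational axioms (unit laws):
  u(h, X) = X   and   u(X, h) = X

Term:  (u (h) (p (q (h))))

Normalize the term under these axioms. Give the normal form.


normal form = (p (q (h)))

1. (u (h) (p (q (h))))  →  (p (q (h)))


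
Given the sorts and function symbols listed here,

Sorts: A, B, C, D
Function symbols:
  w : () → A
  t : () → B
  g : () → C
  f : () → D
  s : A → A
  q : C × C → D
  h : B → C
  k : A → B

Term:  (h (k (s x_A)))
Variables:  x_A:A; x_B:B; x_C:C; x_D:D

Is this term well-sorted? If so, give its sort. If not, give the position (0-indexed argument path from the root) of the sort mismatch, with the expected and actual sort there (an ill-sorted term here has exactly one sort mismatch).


well-sorted; sort = C

      x_A : A
    (s x_A) : A
  (k (s x_A)) : B
(h (k (s x_A))) : C


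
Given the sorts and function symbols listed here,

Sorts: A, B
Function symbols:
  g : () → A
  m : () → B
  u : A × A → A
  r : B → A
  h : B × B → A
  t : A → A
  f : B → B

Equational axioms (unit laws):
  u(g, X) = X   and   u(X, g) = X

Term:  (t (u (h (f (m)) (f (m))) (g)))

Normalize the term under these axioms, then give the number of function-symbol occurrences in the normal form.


size = 6

1. (t (u (h (f (m)) (f (m))) (g)))  →  (t (h (f (m)) (f (m))))
normal form: (t (h (f (m)) (f (m))))


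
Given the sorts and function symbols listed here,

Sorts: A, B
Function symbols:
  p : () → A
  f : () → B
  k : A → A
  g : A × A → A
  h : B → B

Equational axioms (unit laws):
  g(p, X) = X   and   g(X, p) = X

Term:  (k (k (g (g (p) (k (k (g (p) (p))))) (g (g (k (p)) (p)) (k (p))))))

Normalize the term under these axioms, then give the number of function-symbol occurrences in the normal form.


size = 11

1. (k (k (g (g (p) (k (k (g (p) (p))))) (g (g (k (p)) (p)) (k (p))))))  →  (k (k (g (k (k (g (p) (p)))) (g (g (k (p)) (p)) (k (p))))))
2. (k (k (g (k (k (g (p) (p)))) (g (g (k (p)) (p)) (k (p))))))  →  (k (k (g (k (k (p))) (g (g (k (p)) (p)) (k (p))))))
3. (k (k (g (k (k (p))) (g (g (k (p)) (p)) (k (p))))))  →  (k (k (g (k (k (p))) (g (k (p)) (k (p))))))
normal form: (k (k (g (k (k (p))) (g (k (p)) (k (p))))))


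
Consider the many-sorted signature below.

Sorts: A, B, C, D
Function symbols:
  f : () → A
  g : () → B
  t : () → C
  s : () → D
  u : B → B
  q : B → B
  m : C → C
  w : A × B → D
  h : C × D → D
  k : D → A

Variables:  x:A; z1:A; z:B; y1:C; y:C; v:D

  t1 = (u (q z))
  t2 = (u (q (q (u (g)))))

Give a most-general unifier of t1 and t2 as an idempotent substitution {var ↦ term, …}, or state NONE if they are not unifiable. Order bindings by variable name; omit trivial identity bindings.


{z ↦ (q (u (g)))}


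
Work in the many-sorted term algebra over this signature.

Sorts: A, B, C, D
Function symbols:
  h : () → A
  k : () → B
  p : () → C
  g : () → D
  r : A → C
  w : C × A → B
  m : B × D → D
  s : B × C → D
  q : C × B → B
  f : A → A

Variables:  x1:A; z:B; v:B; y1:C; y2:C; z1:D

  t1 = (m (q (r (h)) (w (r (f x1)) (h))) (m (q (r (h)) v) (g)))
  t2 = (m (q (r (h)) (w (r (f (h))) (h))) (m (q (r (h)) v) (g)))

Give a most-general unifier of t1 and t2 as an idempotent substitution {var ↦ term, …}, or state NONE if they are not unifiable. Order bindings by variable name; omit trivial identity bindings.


{x1 ↦ (h)}


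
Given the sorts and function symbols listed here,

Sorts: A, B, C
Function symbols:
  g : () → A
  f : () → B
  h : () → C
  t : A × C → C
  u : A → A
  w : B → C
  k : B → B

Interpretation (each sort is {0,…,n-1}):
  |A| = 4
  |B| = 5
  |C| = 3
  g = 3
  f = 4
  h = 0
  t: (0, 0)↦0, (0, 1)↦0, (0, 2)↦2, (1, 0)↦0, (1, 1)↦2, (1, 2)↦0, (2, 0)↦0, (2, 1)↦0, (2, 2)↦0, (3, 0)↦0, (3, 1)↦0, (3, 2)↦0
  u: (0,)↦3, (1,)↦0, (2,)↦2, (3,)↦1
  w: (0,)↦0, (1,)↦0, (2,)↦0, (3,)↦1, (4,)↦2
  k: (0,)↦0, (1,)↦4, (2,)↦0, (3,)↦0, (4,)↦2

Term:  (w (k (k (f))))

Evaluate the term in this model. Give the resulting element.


value = 0

  f = 4
  (k (f)) = k(4,) = 2
  (k (k (f))) = k(2,) = 0
  (w (k (k (f)))) = w(0,) = 0


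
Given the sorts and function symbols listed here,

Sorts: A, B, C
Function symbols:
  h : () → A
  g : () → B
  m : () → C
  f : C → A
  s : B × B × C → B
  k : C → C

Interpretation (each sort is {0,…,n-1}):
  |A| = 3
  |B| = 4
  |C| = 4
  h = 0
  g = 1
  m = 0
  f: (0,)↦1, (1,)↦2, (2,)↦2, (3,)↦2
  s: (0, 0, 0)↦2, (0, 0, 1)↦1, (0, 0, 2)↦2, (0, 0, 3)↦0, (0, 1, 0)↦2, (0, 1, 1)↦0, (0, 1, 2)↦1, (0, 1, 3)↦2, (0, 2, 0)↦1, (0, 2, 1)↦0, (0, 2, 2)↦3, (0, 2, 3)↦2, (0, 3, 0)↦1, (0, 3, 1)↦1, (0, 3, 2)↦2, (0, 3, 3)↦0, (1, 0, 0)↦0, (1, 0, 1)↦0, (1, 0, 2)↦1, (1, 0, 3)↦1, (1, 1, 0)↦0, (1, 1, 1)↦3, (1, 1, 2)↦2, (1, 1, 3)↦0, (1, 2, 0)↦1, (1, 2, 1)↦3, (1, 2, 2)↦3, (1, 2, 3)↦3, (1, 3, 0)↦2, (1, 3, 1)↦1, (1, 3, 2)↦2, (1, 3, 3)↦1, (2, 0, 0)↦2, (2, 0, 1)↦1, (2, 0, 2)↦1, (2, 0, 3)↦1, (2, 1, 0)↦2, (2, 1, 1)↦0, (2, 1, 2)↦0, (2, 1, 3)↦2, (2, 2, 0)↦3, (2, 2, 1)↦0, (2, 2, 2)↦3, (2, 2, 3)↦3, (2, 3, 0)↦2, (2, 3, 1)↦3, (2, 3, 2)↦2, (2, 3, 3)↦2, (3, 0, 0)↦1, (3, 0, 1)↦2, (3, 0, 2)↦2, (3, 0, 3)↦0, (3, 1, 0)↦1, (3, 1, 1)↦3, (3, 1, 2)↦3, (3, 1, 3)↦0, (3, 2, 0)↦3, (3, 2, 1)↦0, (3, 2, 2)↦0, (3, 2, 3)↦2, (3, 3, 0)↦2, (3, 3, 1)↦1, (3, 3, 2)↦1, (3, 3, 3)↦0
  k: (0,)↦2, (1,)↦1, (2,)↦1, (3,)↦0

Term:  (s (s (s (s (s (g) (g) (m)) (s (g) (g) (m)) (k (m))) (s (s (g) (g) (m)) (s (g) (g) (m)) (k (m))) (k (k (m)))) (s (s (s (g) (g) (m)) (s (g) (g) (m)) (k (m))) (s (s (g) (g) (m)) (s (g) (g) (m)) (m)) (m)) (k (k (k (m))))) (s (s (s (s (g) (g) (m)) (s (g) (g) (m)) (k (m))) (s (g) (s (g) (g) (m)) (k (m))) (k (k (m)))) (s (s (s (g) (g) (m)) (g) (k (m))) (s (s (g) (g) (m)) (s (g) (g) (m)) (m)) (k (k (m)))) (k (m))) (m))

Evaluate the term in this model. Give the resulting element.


  g = 1
  g = 1
  m = 0
  (s (g) (g) (m)) = s(1, 1, 0) = 0
  g = 1
  g = 1
  m = 0
  (s (g) (g) (m)) = s(1, 1, 0) = 0
  m = 0
  (k (m)) = k(0,) = 2
  (s (s (g) (g) (m)) (s (g) (g) (m)) (k (m))) = s(0, 0, 2) = 2
  g = 1
  g = 1
  m = 0
  (s (g) (g) (m)) = s(1, 1, 0) = 0
  g = 1
  g = 1
  m = 0
  (s (g) (g) (m)) = s(1, 1, 0) = 0
  m = 0
  (k (m)) = k(0,) = 2
  (s (s (g) (g) (m)) (s (g) (g) (m)) (k (m))) = s(0, 0, 2) = 2
  m = 0
  (k (m)) = k(0,) = 2
  (k (k (m))) = k(2,) = 1
  (s (s (s (g) (g) (m)) (s (g) (g) (m)) (k (m))) (s (s (g) (g) (m)) (s (g) (g) (m)) (k (m))) (k (k (m)))) = s(2, 2, 1) = 0
  g = 1
  g = 1
  m = 0
  (s (g) (g) (m)) = s(1, 1, 0) = 0
  g = 1
  g = 1
  m = 0
  (s (g) (g) (m)) = s(1, 1, 0) = 0
  m = 0
  (k (m)) = k(0,) = 2
  (s (s (g) (g) (m)) (s (g) (g) (m)) (k (m))) = s(0, 0, 2) = 2
  g = 1
  g = 1
  m = 0
  (s (g) (g) (m)) = s(1, 1, 0) = 0
  g = 1
  g = 1
  m = 0
  (s (g) (g) (m)) = s(1, 1, 0) = 0
  m = 0
  (s (s (g) (g) (m)) (s (g) (g) (m)) (m)) = s(0, 0, 0) = 2
  m = 0
  (s (s (s (g) (g) (m)) (s (g) (g) (m)) (k (m))) (s (s (g) (g) (m)) (s (g) (g) (m)) (m)) (m)) = s(2, 2, 0) = 3
  m = 0
  (k (m)) = k(0,) = 2
  (k (k (m))) = k(2,) = 1
  (k (k (k (m)))) = k(1,) = 1
  (s (s (s (s (g) (g) (m)) (s (g) (g) (m)) (k (m))) (s (s (g) (g) (m)) (s (g) (g) (m)) (k (m))) (k (k (m)))) (s (s (s (g) (g) (m)) (s (g) (g) (m)) (k (m))) (s (s (g) (g) (m)) (s (g) (g) (m)) (m)) (m)) (k (k (k (m))))) = s(0, 3, 1) = 1
  g = 1
  g = 1
  m = 0
  (s (g) (g) (m)) = s(1, 1, 0) = 0
  g = 1
  g = 1
  m = 0
  (s (g) (g) (m)) = s(1, 1, 0) = 0
  m = 0
  (k (m)) = k(0,) = 2
  (s (s (g) (g) (m)) (s (g) (g) (m)) (k (m))) = s(0, 0, 2) = 2
  g = 1
  g = 1
  g = 1
  m = 0
  (s (g) (g) (m)) = s(1, 1, 0) = 0
  m = 0
  (k (m)) = k(0,) = 2
  (s (g) (s (g) (g) (m)) (k (m))) = s(1, 0, 2) = 1
  m = 0
  (k (m)) = k(0,) = 2
  (k (k (m))) = k(2,) = 1
  (s (s (s (g) (g) (m)) (s (g) (g) (m)) (k (m))) (s (g) (s (g) (g) (m)) (k (m))) (k (k (m)))) = s(2, 1, 1) = 0
  g = 1
  g = 1
  m = 0
  (s (g) (g) (m)) = s(1, 1, 0) = 0
  g = 1
  m = 0
  (k (m)) = k(0,) = 2
  (s (s (g) (g) (m)) (g) (k (m))) = s(0, 1, 2) = 1
  g = 1
  g = 1
  m = 0
  (s (g) (g) (m)) = s(1, 1, 0) = 0
  g = 1
  g = 1
  m = 0
  (s (g) (g) (m)) = s(1, 1, 0) = 0
  m = 0
  (s (s (g) (g) (m)) (s (g) (g) (m)) (m)) = s(0, 0, 0) = 2
  m = 0
  (k (m)) = k(0,) = 2
  (k (k (m))) = k(2,) = 1
  (s (s (s (g) (g) (m)) (g) (k (m))) (s (s (g) (g) (m)) (s (g) (g) (m)) (m)) (k (k (m)))) = s(1, 2, 1) = 3
  m = 0
  (k (m)) = k(0,) = 2
  (s (s (s (s (g) (g) (m)) (s (g) (g) (m)) (k (m))) (s (g) (s (g) (g) (m)) (k (m))) (k (k (m)))) (s (s (s (g) (g) (m)) (g) (k (m))) (s (s (g) (g) (m)) (s (g) (g) (m)) (m)) (k (k (m)))) (k (m))) = s(0, 3, 2) = 2
  m = 0
  (s (s (s (s (s (g) (g) (m)) (s (g) (g) (m)) (k (m))) (s (s (g) (g) (m)) (s (g) (g) (m)) (k (m))) (k (k (m)))) (s (s (s (g) (g) (m)) (s (g) (g) (m)) (k (m))) (s (s (g) (g) (m)) (s (g) (g) (m)) (m)) (m)) (k (k (k (m))))) (s (s (s (s (g) (g) (m)) (s (g) (g) (m)) (k (m))) (s (g) (s (g) (g) (m)) (k (m))) (k (k (m)))) (s (s (s (g) (g) (m)) (g) (k (m))) (s (s (g) (g) (m)) (s (g) (g) (m)) (m)) (k (k (m)))) (k (m))) (m)) = s(1, 2, 0) = 1

value = 1


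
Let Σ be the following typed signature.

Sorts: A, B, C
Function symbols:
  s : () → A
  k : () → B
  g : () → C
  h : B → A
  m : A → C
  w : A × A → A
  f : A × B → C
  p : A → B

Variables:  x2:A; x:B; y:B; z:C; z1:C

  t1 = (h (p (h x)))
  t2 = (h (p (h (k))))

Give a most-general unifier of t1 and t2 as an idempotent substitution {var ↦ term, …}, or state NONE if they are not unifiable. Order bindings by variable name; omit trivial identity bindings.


{x ↦ (k)}


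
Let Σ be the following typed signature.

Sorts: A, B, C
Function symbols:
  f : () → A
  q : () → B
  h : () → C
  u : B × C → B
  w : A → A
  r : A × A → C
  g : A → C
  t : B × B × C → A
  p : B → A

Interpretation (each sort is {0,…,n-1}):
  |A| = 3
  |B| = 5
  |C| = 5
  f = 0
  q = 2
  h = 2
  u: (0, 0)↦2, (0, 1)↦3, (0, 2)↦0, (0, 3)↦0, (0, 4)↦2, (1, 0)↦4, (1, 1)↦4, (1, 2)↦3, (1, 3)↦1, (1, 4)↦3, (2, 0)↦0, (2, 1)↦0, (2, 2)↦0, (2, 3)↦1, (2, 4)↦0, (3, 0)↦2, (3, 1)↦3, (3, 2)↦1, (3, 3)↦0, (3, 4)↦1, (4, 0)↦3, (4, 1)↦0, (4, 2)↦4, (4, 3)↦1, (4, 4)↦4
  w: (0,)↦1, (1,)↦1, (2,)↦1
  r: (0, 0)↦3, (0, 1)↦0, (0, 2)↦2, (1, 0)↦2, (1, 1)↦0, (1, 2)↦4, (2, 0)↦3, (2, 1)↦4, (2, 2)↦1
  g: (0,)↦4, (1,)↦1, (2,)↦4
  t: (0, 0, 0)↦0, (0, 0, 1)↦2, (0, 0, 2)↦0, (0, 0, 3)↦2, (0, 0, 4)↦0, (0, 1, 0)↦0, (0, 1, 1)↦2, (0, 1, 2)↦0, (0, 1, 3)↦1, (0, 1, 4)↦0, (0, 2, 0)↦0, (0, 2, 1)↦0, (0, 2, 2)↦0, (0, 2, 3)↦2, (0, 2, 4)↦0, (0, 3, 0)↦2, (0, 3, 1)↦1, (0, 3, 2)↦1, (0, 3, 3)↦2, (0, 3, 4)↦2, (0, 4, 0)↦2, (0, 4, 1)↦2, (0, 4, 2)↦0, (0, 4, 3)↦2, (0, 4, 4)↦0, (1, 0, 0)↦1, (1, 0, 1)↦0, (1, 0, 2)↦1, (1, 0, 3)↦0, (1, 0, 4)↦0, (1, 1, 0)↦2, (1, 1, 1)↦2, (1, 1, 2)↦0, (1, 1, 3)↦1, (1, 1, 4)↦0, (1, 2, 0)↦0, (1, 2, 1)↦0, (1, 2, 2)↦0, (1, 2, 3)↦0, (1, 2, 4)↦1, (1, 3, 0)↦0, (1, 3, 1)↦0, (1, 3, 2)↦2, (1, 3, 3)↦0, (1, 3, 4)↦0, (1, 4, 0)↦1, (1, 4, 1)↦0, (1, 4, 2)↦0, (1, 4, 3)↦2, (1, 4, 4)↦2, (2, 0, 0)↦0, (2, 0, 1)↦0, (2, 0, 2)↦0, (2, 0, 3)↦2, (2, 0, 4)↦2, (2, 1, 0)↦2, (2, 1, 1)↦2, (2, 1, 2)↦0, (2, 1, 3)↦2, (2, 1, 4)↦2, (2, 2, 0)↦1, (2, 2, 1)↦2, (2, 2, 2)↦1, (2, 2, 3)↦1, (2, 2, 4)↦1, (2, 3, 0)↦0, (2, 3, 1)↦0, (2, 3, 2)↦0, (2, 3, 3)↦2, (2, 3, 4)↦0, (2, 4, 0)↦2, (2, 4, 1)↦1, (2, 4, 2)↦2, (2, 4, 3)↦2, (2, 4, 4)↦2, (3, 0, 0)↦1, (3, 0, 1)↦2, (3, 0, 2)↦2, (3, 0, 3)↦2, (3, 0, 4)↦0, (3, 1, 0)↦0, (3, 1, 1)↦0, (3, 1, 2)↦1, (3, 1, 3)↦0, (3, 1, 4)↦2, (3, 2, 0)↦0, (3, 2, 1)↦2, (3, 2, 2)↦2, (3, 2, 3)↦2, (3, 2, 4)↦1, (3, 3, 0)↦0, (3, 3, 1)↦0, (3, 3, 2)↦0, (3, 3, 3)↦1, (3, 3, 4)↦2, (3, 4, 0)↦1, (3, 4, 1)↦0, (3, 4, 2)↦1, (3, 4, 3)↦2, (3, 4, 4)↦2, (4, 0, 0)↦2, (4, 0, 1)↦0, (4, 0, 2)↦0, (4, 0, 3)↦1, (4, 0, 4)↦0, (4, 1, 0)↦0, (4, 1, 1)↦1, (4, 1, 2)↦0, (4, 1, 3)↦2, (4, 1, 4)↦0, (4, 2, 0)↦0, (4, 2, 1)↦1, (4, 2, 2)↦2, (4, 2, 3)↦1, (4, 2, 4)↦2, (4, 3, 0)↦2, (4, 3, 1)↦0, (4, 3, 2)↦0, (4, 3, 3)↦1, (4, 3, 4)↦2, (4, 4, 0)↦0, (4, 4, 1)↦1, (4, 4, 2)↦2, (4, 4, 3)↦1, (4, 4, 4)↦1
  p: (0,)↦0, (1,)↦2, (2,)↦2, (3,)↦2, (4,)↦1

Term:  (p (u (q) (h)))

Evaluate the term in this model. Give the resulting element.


value = 0

  q = 2
  h = 2
  (u (q) (h)) = u(2, 2) = 0
  (p (u (q) (h))) = p(0,) = 0


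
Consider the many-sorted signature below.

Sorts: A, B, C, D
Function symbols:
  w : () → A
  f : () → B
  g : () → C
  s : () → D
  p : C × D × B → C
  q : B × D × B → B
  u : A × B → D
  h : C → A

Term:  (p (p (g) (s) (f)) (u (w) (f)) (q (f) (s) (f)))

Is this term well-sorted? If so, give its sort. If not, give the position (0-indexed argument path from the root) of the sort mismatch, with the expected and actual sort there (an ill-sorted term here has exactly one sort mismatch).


well-sorted; sort = C

    (g) : C
    (s) : D
    (f) : B
  (p (g) (s) (f)) : C
    (w) : A
    (f) : B
  (u (w) (f)) : D
    (f) : B
    (s) : D
    (f) : B
  (q (f) (s) (f)) : B
(p (p (g) (s) (f)) (u (w) (f)) (q (f) (s) (f))) : C


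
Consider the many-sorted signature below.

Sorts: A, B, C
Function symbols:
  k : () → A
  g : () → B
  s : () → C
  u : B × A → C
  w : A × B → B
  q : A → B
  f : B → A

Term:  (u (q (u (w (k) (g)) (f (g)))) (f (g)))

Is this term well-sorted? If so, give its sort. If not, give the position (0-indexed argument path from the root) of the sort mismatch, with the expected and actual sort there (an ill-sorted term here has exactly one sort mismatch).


        (k) : A
        (g) : B
      (w (k) (g)) : B
        (g) : B
      (f (g)) : A
    (u (w (k) (g)) (f (g))) : C
  (q (u (w (k) (g)) (f (g)))) : ✗ arg 0 at [0, 0] has sort C, expected A
    (g) : B
  (f (g)) : A

ill-sorted at position [0, 0]: expected A, got C


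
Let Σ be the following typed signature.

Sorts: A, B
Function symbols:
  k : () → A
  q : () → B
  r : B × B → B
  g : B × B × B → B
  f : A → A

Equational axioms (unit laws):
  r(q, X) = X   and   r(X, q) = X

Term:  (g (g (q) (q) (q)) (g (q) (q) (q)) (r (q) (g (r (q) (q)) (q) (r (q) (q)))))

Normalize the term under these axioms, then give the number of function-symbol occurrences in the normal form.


size = 13

1. (g (g (q) (q) (q)) (g (q) (q) (q)) (r (q) (g (r (q) (q)) (q) (r (q) (q)))))  →  (g (g (q) (q) (q)) (g (q) (q) (q)) (g (r (q) (q)) (q) (r (q) (q))))
2. (g (g (q) (q) (q)) (g (q) (q) (q)) (g (r (q) (q)) (q) (r (q) (q))))  →  (g (g (q) (q) (q)) (g (q) (q) (q)) (g (q) (q) (r (q) (q))))
3. (g (g (q) (q) (q)) (g (q) (q) (q)) (g (q) (q) (r (q) (q))))  →  (g (g (q) (q) (q)) (g (q) (q) (q)) (g (q) (q) (q)))
normal form: (g (g (q) (q) (q)) (g (q) (q) (q)) (g (q) (q) (q)))


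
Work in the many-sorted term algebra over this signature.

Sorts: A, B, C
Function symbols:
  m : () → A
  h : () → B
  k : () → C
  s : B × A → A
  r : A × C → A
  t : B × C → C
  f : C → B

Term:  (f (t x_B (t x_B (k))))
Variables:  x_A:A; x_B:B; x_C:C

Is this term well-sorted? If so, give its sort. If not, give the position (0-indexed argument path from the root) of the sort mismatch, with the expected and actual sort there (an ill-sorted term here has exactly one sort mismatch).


    x_B : B
      x_B : B
      (k) : C
    (t x_B (k)) : C
  (t x_B (t x_B (k))) : C
(f (t x_B (t x_B (k)))) : B

well-sorted; sort = B


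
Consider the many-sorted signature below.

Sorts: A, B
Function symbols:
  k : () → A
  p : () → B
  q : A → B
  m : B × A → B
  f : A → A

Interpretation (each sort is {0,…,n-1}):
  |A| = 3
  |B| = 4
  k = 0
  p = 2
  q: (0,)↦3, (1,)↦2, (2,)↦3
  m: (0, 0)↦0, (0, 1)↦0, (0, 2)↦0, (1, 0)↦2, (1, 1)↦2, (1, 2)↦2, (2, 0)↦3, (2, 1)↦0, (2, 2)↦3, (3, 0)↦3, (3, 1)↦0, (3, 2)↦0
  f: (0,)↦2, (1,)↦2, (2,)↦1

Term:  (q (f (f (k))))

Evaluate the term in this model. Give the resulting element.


  k = 0
  (f (k)) = f(0,) = 2
  (f (f (k))) = f(2,) = 1
  (q (f (f (k)))) = q(1,) = 2

value = 2


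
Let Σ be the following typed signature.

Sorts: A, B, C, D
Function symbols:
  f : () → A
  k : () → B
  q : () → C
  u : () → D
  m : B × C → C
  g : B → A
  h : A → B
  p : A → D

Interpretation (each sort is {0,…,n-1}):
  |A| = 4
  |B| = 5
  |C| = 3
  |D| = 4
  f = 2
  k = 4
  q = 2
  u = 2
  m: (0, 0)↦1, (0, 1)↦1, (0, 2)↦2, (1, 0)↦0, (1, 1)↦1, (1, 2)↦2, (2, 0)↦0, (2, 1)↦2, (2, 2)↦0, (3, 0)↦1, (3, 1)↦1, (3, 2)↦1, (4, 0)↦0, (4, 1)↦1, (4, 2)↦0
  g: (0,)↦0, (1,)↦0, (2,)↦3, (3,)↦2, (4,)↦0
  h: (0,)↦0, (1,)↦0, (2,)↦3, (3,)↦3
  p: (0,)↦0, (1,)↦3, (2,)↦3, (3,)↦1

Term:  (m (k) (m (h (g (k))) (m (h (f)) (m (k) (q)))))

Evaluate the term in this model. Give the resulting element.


value = 1

  k = 4
  k = 4
  (g (k)) = g(4,) = 0
  (h (g (k))) = h(0,) = 0
  f = 2
  (h (f)) = h(2,) = 3
  k = 4
  q = 2
  (m (k) (q)) = m(4, 2) = 0
  (m (h (f)) (m (k) (q))) = m(3, 0) = 1
  (m (h (g (k))) (m (h (f)) (m (k) (q)))) = m(0, 1) = 1
  (m (k) (m (h (g (k))) (m (h (f)) (m (k) (q))))) = m(4, 1) = 1
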